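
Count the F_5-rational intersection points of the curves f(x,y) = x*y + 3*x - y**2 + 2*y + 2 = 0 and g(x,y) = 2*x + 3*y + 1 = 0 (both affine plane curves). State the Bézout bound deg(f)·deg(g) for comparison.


Common zeros: {(3, 1)}; count = 1; Bézout bound = 2.

deg(f) = 2, deg(g) = 1, so Bézout bound = 2.
Scan x ∈ F_5. For each x, list the y ∈ F_5 with f(x, y) ≡ 0 and those with g(x, y) ≡ 0 (mod 5); the common zeros in that column are the intersection.
  x = 0: f ≡ 0 at y ∈ ∅; g ≡ 0 at y ∈ {3}; common: ∅.
  x = 1: f ≡ 0 at y ∈ {0, 3}; g ≡ 0 at y ∈ {4}; common: ∅.
  x = 2: f ≡ 0 at y ∈ ∅; g ≡ 0 at y ∈ {0}; common: ∅.
  x = 3: f ≡ 0 at y ∈ {1, 4}; g ≡ 0 at y ∈ {1}; common: {1}.
  x = 4: f ≡ 0 at y ∈ ∅; g ≡ 0 at y ∈ {2}; common: ∅.
Collecting: common zeros = {(3, 1)}, so the count is 1.
Comparison with the Bézout bound: 1 ≤ 2 = deg(f)·deg(g), as expected for curves with no common component (the affine F_5-count falls short of the bound because intersections may lie at infinity, over extension fields, or carry multiplicity).


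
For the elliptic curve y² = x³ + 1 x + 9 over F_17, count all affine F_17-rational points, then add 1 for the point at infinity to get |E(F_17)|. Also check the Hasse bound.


Affine points = {(0, 3), (0, 14), (2, 6), (2, 11), (4, 3), (4, 14), (7, 6), (7, 11), (8, 6), (8, 11), (9, 4), (9, 13), (10, 4), (10, 13), (11, 5), (11, 12), (12, 7), (12, 10), (13, 3), (13, 14), (14, 8), (14, 9), (15, 4), (15, 13)}; affine count = 24; |E(F_17)| = 25.

Discriminant check: Δ ∝ 4a³ + 27b² = 4·1³ + 27·9² = 4·1 + 27·81 ≡ 15 (mod 17). Nonzero ⇒ E is nonsingular.
For each x ∈ F_17, compute rhs = x³ + 1·x + 9 mod 17, then count y ∈ F_17 with y² ≡ rhs.
  x = 0: rhs = 9, matching y values: 3, 14 (2 points).
  x = 1: rhs = 11, matching y values: none (0 points).
  x = 2: rhs = 2, matching y values: 6, 11 (2 points).
  x = 3: rhs = 5, matching y values: none (0 points).
  x = 4: rhs = 9, matching y values: 3, 14 (2 points).
  x = 5: rhs = 3, matching y values: none (0 points).
  x = 6: rhs = 10, matching y values: none (0 points).
  x = 7: rhs = 2, matching y values: 6, 11 (2 points).
  x = 8: rhs = 2, matching y values: 6, 11 (2 points).
  x = 9: rhs = 16, matching y values: 4, 13 (2 points).
  x = 10: rhs = 16, matching y values: 4, 13 (2 points).
  x = 11: rhs = 8, matching y values: 5, 12 (2 points).
  x = 12: rhs = 15, matching y values: 7, 10 (2 points).
  x = 13: rhs = 9, matching y values: 3, 14 (2 points).
  x = 14: rhs = 13, matching y values: 8, 9 (2 points).
  x = 15: rhs = 16, matching y values: 4, 13 (2 points).
  x = 16: rhs = 7, matching y values: none (0 points).
Total affine count: 24.
Full point count |E(F_17)| = 24 + 1 = 25.
Hasse bound: |25 − (17+1)| = |7| = 7 ≤ 2√17 ≈ 8.2462 ✓.


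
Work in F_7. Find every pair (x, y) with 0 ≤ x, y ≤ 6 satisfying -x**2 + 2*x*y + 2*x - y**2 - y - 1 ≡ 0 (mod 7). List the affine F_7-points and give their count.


Affine F_7-points: {(0, 2), (0, 4), (1, 0), (1, 1), (3, 1), (3, 4), (6, 2)}; count = 7.

For each of the 49 pairs (x, y) ∈ F_7², evaluate f(x, y) mod 7. Record the zeros.
  x = 0: [0↦6, 1↦4, 2↦0, 3↦1, 4↦0, 5↦4, 6↦6]  zeros at y ∈ {2, 4}
  x = 1: [0↦0, 1↦0, 2↦5, 3↦1, 4↦2, 5↦1, 6↦5]  zeros at y ∈ {0, 1}
  x = 2: [0↦6, 1↦1, 2↦1, 3↦6, 4↦2, 5↦3, 6↦2]  zeros at y ∈ ∅
  x = 3: [0↦3, 1↦0, 2↦2, 3↦2, 4↦0, 5↦3, 6↦4]  zeros at y ∈ {1, 4}
  x = 4: [0↦5, 1↦4, 2↦1, 3↦3, 4↦3, 5↦1, 6↦4]  zeros at y ∈ ∅
  x = 5: [0↦5, 1↦6, 2↦5, 3↦2, 4↦4, 5↦4, 6↦2]  zeros at y ∈ ∅
  x = 6: [0↦3, 1↦6, 2↦0, 3↦6, 4↦3, 5↦5, 6↦5]  zeros at y ∈ {2}
Collecting zeros: affine points = {(0, 2), (0, 4), (1, 0), (1, 1), (3, 1), (3, 4), (6, 2)}.
Total count |C(F_7)_aff| = 7.


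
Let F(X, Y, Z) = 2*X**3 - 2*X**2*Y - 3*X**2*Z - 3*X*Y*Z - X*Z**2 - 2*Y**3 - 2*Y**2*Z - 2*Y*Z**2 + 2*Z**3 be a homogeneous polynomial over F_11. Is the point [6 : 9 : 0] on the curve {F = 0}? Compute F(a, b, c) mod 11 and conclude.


F(6,9,0) ≡ 9 (mod 11); P is NOT on the curve.

Evaluate F(6, 9, 0) term-by-term (mod 11).
  2*X**3 ↦ 2·216·1·1 = 432
  -2*X**2*Y ↦ -2·36·9·1 = -648
  -3*X**2*Z ↦ -3·36·1·0 = 0
  -3*X*Y*Z ↦ -3·6·9·0 = 0
  -X*Z**2 ↦ -1·6·1·0 = 0
  -2*Y**3 ↦ -2·1·729·1 = -1458
  -2*Y**2*Z ↦ -2·1·81·0 = 0
  -2*Y*Z**2 ↦ -2·1·9·0 = 0
  2*Z**3 ↦ 2·1·1·0 = 0
Sum: F(6, 9, 0) = (432) + (-648) + (0) + (0) + (0) + (-1458) + (0) + (0) + (0) = -1674.
Reducing mod 11: -1674 ≡ 9 (mod 11).
Since F(a, b, c) ≡ 9 ≠ 0 (mod 11), P does NOT lie on the curve.


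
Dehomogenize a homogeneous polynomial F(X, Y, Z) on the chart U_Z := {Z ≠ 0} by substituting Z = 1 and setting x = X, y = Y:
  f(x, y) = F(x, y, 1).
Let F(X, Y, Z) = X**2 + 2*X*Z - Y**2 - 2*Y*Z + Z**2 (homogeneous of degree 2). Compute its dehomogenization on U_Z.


f(x, y) = x**2 + 2*x - y**2 - 2*y + 1

On U_Z we set Z = 1. Each monomial c·X^i·Y^j·Z^k in F becomes c·x^i·y^j·1^k = c·x^i·y^j.
Substituting Z = 1: F(X, Y, 1) = x**2 + 2*x - y**2 - 2*y + 1.
Note: deg(f) ≤ deg(F) = 2; strict inequality happens when F is divisible by Z (lost terms).


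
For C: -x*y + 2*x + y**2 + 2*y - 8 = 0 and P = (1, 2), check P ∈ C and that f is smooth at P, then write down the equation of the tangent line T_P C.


Tangent line at P: 5*y - 10 = 0.

Step 1: f(1, 2) = 0, so P lies on C.
Step 2: partial derivatives
  f_x(x, y) = 2 - y, f_y(x, y) = -x + 2*y + 2.
  f_x(P) = 0, f_y(P) = 5 (gradient nonzero, so P is smooth).
Step 3: tangent line at P: 0·(x − 1) + 5·(y − 2) = 0.
Expanding: 5*y - 10 = 0.


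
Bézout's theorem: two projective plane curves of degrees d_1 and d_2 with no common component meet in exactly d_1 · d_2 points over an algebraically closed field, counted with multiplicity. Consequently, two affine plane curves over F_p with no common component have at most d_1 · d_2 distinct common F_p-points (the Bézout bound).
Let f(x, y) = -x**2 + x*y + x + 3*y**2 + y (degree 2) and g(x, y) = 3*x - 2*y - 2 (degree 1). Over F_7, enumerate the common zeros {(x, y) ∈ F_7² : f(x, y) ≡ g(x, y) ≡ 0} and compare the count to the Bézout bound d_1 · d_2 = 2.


Common zeros: {(1, 4)}; count = 1; Bézout bound = 2.

deg(f) = 2, deg(g) = 1, so Bézout bound = 2.
Scan x ∈ F_7. For each x, list the y ∈ F_7 with f(x, y) ≡ 0 and those with g(x, y) ≡ 0 (mod 7); the common zeros in that column are the intersection.
  x = 0: f ≡ 0 at y ∈ {0, 2}; g ≡ 0 at y ∈ {6}; common: ∅.
  x = 1: f ≡ 0 at y ∈ {0, 4}; g ≡ 0 at y ∈ {4}; common: {4}.
  x = 2: f ≡ 0 at y ∈ ∅; g ≡ 0 at y ∈ {2}; common: ∅.
  x = 3: f ≡ 0 at y ∈ {2, 6}; g ≡ 0 at y ∈ {0}; common: ∅.
  x = 4: f ≡ 0 at y ∈ {4, 6}; g ≡ 0 at y ∈ {5}; common: ∅.
  x = 5: f ≡ 0 at y ∈ ∅; g ≡ 0 at y ∈ {3}; common: ∅.
  x = 6: f ≡ 0 at y ∈ ∅; g ≡ 0 at y ∈ {1}; common: ∅.
Collecting: common zeros = {(1, 4)}, so the count is 1.
Comparison with the Bézout bound: 1 ≤ 2 = deg(f)·deg(g), as expected for curves with no common component (the affine F_7-count falls short of the bound because intersections may lie at infinity, over extension fields, or carry multiplicity).


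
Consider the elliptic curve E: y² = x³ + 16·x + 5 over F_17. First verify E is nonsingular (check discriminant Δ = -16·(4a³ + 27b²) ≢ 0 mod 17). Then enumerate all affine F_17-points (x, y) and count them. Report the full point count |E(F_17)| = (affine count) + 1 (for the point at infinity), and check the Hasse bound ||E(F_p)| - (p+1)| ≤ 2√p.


Affine points = {(7, 1), (7, 16), (8, 4), (8, 13), (10, 3), (10, 14), (11, 4), (11, 13), (12, 2), (12, 15), (13, 8), (13, 9), (14, 7), (14, 10), (15, 4), (15, 13)}; affine count = 16; |E(F_17)| = 17.

Discriminant check: Δ ∝ 4a³ + 27b² = 4·16³ + 27·5² = 4·4096 + 27·25 ≡ 8 (mod 17). Nonzero ⇒ E is nonsingular.
For each x ∈ F_17, compute rhs = x³ + 16·x + 5 mod 17, then count y ∈ F_17 with y² ≡ rhs.
  x = 0: rhs = 5, matching y values: none (0 points).
  x = 1: rhs = 5, matching y values: none (0 points).
  x = 2: rhs = 11, matching y values: none (0 points).
  x = 3: rhs = 12, matching y values: none (0 points).
  x = 4: rhs = 14, matching y values: none (0 points).
  x = 5: rhs = 6, matching y values: none (0 points).
  x = 6: rhs = 11, matching y values: none (0 points).
  x = 7: rhs = 1, matching y values: 1, 16 (2 points).
  x = 8: rhs = 16, matching y values: 4, 13 (2 points).
  x = 9: rhs = 11, matching y values: none (0 points).
  x = 10: rhs = 9, matching y values: 3, 14 (2 points).
  x = 11: rhs = 16, matching y values: 4, 13 (2 points).
  x = 12: rhs = 4, matching y values: 2, 15 (2 points).
  x = 13: rhs = 13, matching y values: 8, 9 (2 points).
  x = 14: rhs = 15, matching y values: 7, 10 (2 points).
  x = 15: rhs = 16, matching y values: 4, 13 (2 points).
  x = 16: rhs = 5, matching y values: none (0 points).
Total affine count: 16.
Full point count |E(F_17)| = 16 + 1 = 17.
Hasse bound: |17 − (17+1)| = |-1| = 1 ≤ 2√17 ≈ 8.2462 ✓.


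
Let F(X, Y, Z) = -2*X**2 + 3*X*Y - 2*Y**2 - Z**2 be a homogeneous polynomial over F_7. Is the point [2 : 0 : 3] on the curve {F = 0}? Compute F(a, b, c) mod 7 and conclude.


F(2,0,3) ≡ 4 (mod 7); P is NOT on the curve.

Evaluate F(2, 0, 3) term-by-term (mod 7).
  -2*X**2 ↦ -2·4·1·1 = -8
  3*X*Y ↦ 3·2·0·1 = 0
  -2*Y**2 ↦ -2·1·0·1 = 0
  -Z**2 ↦ -1·1·1·9 = -9
Sum: F(2, 0, 3) = (-8) + (0) + (0) + (-9) = -17.
Reducing mod 7: -17 ≡ 4 (mod 7).
Since F(a, b, c) ≡ 4 ≠ 0 (mod 7), P does NOT lie on the curve.


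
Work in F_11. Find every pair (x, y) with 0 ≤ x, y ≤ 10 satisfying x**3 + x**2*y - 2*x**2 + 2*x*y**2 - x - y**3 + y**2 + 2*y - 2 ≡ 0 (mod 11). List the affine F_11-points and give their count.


Affine F_11-points: {(0, 1), (4, 6), (5, 9), (6, 6), (7, 4), (8, 0), (8, 6)}; count = 7.

For each of the 121 pairs (x, y) ∈ F_11², evaluate f(x, y) mod 11. Record the zeros.
  x = 0: [0↦9, 1↦0, 2↦9, 3↦8, 4↦2, 5↦7, 6↦6, 7↦4, 8↦6, 9↦6, 10↦9]  zeros at y ∈ {1}
  x = 1: [0↦7, 1↦1, 2↦6, 3↦5, 4↦3, 5↦5, 6↦5, 7↦8, 8↦8, 9↦10, 10↦8]  zeros at y ∈ ∅
  x = 2: [0↦7, 1↦6, 2↦9, 3↦10, 4↦3, 5↦4, 6↦7, 7↦6, 8↦6, 9↦1, 10↦7]  zeros at y ∈ ∅
  x = 3: [0↦4, 1↦10, 2↦2, 3↦7, 4↦8, 5↦10, 6↦7, 7↦4, 8↦6, 9↦7, 10↦1]  zeros at y ∈ ∅
  x = 4: [0↦4, 1↦8, 2↦2, 3↦2, 4↦2, 5↦7, 6↦0, 7↦8, 8↦3, 9↦1, 10↦7]  zeros at y ∈ {6}
  x = 5: [0↦2, 1↦6, 2↦4, 3↦1, 4↦2, 5↦1, 6↦3, 7↦2, 8↦3, 9↦0, 10↦9]  zeros at y ∈ {9}
  x = 6: [0↦4, 1↦10, 2↦3, 3↦10, 4↦3, 5↦9, 6↦0, 7↦3, 8↦1, 9↦10, 10↦2]  zeros at y ∈ {6}
  x = 7: [0↦5, 1↦4, 2↦5, 3↦2, 4↦0, 5↦4, 6↦8, 7↦6, 8↦3, 9↦4, 10↦3]  zeros at y ∈ {4}
  x = 8: [0↦0, 1↦5, 2↦5, 3↦5, 4↦10, 5↦3, 6↦0, 7↦6, 8↦4, 9↦10, 10↦7]  zeros at y ∈ {0, 6}
  x = 9: [0↦6, 1↦8, 2↦9, 3↦3, 4↦6, 5↦1, 6↦4, 7↦9, 8↦10, 9↦1, 10↦9]  zeros at y ∈ ∅
  x = 10: [0↦7, 1↦8, 2↦1, 3↦2, 4↦5, 5↦4, 6↦4, 7↦10, 8↦5, 9↦5, 10↦4]  zeros at y ∈ ∅
Collecting zeros: affine points = {(0, 1), (4, 6), (5, 9), (6, 6), (7, 4), (8, 0), (8, 6)}.
Total count |C(F_11)_aff| = 7.


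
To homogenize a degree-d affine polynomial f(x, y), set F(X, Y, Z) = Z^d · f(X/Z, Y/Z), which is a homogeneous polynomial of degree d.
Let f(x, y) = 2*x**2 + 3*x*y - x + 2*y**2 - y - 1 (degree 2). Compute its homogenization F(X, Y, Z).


F(X, Y, Z) = 2*X**2 + 3*X*Y - X*Z + 2*Y**2 - Y*Z - Z**2

deg(f) = 2.
Substitute x = X/Z, y = Y/Z into f, then multiply by Z^2.
  monomial 2·x^2·y^0 ↦ 2·X^2·Y^0·Z^0.
  monomial 3·x^1·y^1 ↦ 3·X^1·Y^1·Z^0.
  monomial -1·x^1·y^0 ↦ -1·X^1·Y^0·Z^1.
  monomial 2·x^0·y^2 ↦ 2·X^0·Y^2·Z^0.
  monomial -1·x^0·y^1 ↦ -1·X^0·Y^1·Z^1.
  monomial -1·x^0·y^0 ↦ -1·X^0·Y^0·Z^2.
Collecting: F(X, Y, Z) = 2*X**2 + 3*X*Y - X*Z + 2*Y**2 - Y*Z - Z**2.


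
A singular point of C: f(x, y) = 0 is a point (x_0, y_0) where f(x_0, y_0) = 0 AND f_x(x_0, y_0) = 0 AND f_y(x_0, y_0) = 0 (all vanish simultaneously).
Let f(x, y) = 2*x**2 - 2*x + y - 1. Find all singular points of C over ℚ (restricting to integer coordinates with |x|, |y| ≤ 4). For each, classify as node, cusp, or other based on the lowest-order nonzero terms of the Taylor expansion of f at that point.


No singular points in the scanned grid; C is smooth there.

Compute partial derivatives:
  f_x = 4*x - 2.
  f_y = 1.
f_y = 1 is a nonzero constant, so f_y never vanishes: no point (x, y) can satisfy f = f_x = f_y = 0. In particular no (x, y) ∈ {−4, ..., 4}² is singular; the curve is smooth.


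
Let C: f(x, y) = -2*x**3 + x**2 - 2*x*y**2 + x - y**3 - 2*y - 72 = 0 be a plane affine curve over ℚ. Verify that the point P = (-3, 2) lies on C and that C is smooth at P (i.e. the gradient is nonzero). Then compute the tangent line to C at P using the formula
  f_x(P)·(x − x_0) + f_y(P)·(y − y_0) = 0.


Tangent line at P: -67*x + 10*y - 221 = 0.

Step 1: f(-3, 2) = 0, so P lies on C.
Step 2: partial derivatives
  f_x(x, y) = -6*x**2 + 2*x - 2*y**2 + 1, f_y(x, y) = -4*x*y - 3*y**2 - 2.
  f_x(P) = -67, f_y(P) = 10 (gradient nonzero, so P is smooth).
Step 3: tangent line at P: -67·(x − -3) + 10·(y − 2) = 0.
Expanding: -67*x + 10*y - 221 = 0.


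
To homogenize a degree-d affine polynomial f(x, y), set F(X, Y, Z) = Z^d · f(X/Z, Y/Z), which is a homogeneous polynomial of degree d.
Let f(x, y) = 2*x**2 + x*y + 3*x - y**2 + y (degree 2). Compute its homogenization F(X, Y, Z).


F(X, Y, Z) = 2*X**2 + X*Y + 3*X*Z - Y**2 + Y*Z

deg(f) = 2.
Substitute x = X/Z, y = Y/Z into f, then multiply by Z^2.
  monomial 2·x^2·y^0 ↦ 2·X^2·Y^0·Z^0.
  monomial 1·x^1·y^1 ↦ 1·X^1·Y^1·Z^0.
  monomial 3·x^1·y^0 ↦ 3·X^1·Y^0·Z^1.
  monomial -1·x^0·y^2 ↦ -1·X^0·Y^2·Z^0.
  monomial 1·x^0·y^1 ↦ 1·X^0·Y^1·Z^1.
Collecting: F(X, Y, Z) = 2*X**2 + X*Y + 3*X*Z - Y**2 + Y*Z.


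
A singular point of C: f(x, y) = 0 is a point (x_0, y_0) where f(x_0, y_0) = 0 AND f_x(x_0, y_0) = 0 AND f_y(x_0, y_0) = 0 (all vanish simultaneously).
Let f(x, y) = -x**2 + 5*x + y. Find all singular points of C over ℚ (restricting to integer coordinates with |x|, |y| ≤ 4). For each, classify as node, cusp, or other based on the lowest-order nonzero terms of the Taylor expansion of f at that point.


No singular points in the scanned grid; C is smooth there.

Compute partial derivatives:
  f_x = 5 - 2*x.
  f_y = 1.
f_y = 1 is a nonzero constant, so f_y never vanishes: no point (x, y) can satisfy f = f_x = f_y = 0. In particular no (x, y) ∈ {−4, ..., 4}² is singular; the curve is smooth.


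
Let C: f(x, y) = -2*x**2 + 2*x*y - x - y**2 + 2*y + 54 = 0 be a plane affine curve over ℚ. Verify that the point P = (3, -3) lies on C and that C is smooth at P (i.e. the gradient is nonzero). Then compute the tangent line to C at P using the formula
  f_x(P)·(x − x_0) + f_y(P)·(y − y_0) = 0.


Tangent line at P: -19*x + 14*y + 99 = 0.

Step 1: f(3, -3) = 0, so P lies on C.
Step 2: partial derivatives
  f_x(x, y) = -4*x + 2*y - 1, f_y(x, y) = 2*x - 2*y + 2.
  f_x(P) = -19, f_y(P) = 14 (gradient nonzero, so P is smooth).
Step 3: tangent line at P: -19·(x − 3) + 14·(y − -3) = 0.
Expanding: -19*x + 14*y + 99 = 0.


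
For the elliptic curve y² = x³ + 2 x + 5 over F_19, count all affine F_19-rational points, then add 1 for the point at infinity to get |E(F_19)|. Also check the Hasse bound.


Affine points = {(0, 9), (0, 10), (2, 6), (2, 13), (3, 0), (4, 1), (4, 18), (5, 8), (5, 11), (6, 9), (6, 10), (7, 1), (7, 18), (8, 1), (8, 18), (9, 7), (9, 12), (11, 3), (11, 16), (12, 3), (12, 16), (13, 9), (13, 10), (15, 3), (15, 16)}; affine count = 25; |E(F_19)| = 26.

Discriminant check: Δ ∝ 4a³ + 27b² = 4·2³ + 27·5² = 4·8 + 27·25 ≡ 4 (mod 19). Nonzero ⇒ E is nonsingular.
For each x ∈ F_19, compute rhs = x³ + 2·x + 5 mod 19, then count y ∈ F_19 with y² ≡ rhs.
  x = 0: rhs = 5, matching y values: 9, 10 (2 points).
  x = 1: rhs = 8, matching y values: none (0 points).
  x = 2: rhs = 17, matching y values: 6, 13 (2 points).
  x = 3: rhs = 0, matching y values: 0 (1 points).
  x = 4: rhs = 1, matching y values: 1, 18 (2 points).
  x = 5: rhs = 7, matching y values: 8, 11 (2 points).
  x = 6: rhs = 5, matching y values: 9, 10 (2 points).
  x = 7: rhs = 1, matching y values: 1, 18 (2 points).
  x = 8: rhs = 1, matching y values: 1, 18 (2 points).
  x = 9: rhs = 11, matching y values: 7, 12 (2 points).
  x = 10: rhs = 18, matching y values: none (0 points).
  x = 11: rhs = 9, matching y values: 3, 16 (2 points).
  x = 12: rhs = 9, matching y values: 3, 16 (2 points).
  x = 13: rhs = 5, matching y values: 9, 10 (2 points).
  x = 14: rhs = 3, matching y values: none (0 points).
  x = 15: rhs = 9, matching y values: 3, 16 (2 points).
  x = 16: rhs = 10, matching y values: none (0 points).
  x = 17: rhs = 12, matching y values: none (0 points).
  x = 18: rhs = 2, matching y values: none (0 points).
Total affine count: 25.
Full point count |E(F_19)| = 25 + 1 = 26.
Hasse bound: |26 − (19+1)| = |6| = 6 ≤ 2√19 ≈ 8.7178 ✓.


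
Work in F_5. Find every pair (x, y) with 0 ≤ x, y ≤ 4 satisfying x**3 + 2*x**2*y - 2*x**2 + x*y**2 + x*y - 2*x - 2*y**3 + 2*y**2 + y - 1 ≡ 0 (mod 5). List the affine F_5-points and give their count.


Affine F_5-points: {(0, 1), (1, 2), (2, 0), (2, 3), (2, 4), (3, 2), (4, 2)}; count = 7.

For each of the 25 pairs (x, y) ∈ F_5², evaluate f(x, y) mod 5. Record the zeros.
  x = 0: [0↦4, 1↦0, 2↦3, 3↦1, 4↦2]  zeros at y ∈ {1}
  x = 1: [0↦1, 1↦1, 2↦0, 3↦1, 4↦2]  zeros at y ∈ {2}
  x = 2: [0↦0, 1↦3, 2↦2, 3↦0, 4↦0]  zeros at y ∈ {0, 3, 4}
  x = 3: [0↦2, 1↦2, 2↦0, 3↦4, 4↦2]  zeros at y ∈ {2}
  x = 4: [0↦3, 1↦4, 2↦0, 3↦4, 4↦4]  zeros at y ∈ {2}
Collecting zeros: affine points = {(0, 1), (1, 2), (2, 0), (2, 3), (2, 4), (3, 2), (4, 2)}.
Total count |C(F_5)_aff| = 7.


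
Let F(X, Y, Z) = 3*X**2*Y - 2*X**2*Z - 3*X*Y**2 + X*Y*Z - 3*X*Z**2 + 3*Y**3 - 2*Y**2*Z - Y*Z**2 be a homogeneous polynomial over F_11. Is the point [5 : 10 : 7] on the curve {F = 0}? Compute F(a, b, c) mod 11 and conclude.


F(5,10,7) ≡ 10 (mod 11); P is NOT on the curve.

Evaluate F(5, 10, 7) term-by-term (mod 11).
  3*X**2*Y ↦ 3·25·10·1 = 750
  -2*X**2*Z ↦ -2·25·1·7 = -350
  -3*X*Y**2 ↦ -3·5·100·1 = -1500
  X*Y*Z ↦ 1·5·10·7 = 350
  -3*X*Z**2 ↦ -3·5·1·49 = -735
  3*Y**3 ↦ 3·1·1000·1 = 3000
  -2*Y**2*Z ↦ -2·1·100·7 = -1400
  -Y*Z**2 ↦ -1·1·10·49 = -490
Sum: F(5, 10, 7) = (750) + (-350) + (-1500) + (350) + (-735) + (3000) + (-1400) + (-490) = -375.
Reducing mod 11: -375 ≡ 10 (mod 11).
Since F(a, b, c) ≡ 10 ≠ 0 (mod 11), P does NOT lie on the curve.


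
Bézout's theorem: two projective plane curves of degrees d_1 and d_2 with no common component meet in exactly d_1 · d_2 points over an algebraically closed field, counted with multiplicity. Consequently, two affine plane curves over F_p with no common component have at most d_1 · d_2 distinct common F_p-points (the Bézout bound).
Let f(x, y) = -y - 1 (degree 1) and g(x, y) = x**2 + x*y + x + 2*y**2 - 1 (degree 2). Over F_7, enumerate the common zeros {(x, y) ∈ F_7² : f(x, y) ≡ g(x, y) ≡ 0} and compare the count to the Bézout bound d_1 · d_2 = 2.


Common zeros: ∅; count = 0; Bézout bound = 2.

deg(f) = 1, deg(g) = 2, so Bézout bound = 2.
Scan x ∈ F_7. For each x, list the y ∈ F_7 with f(x, y) ≡ 0 and those with g(x, y) ≡ 0 (mod 7); the common zeros in that column are the intersection.
  x = 0: f ≡ 0 at y ∈ {6}; g ≡ 0 at y ∈ {2, 5}; common: ∅.
  x = 1: f ≡ 0 at y ∈ {6}; g ≡ 0 at y ∈ {5}; common: ∅.
  x = 2: f ≡ 0 at y ∈ {6}; g ≡ 0 at y ∈ ∅; common: ∅.
  x = 3: f ≡ 0 at y ∈ {6}; g ≡ 0 at y ∈ ∅; common: ∅.
  x = 4: f ≡ 0 at y ∈ {6}; g ≡ 0 at y ∈ {2, 3}; common: ∅.
  x = 5: f ≡ 0 at y ∈ {6}; g ≡ 0 at y ∈ ∅; common: ∅.
  x = 6: f ≡ 0 at y ∈ {6}; g ≡ 0 at y ∈ {1, 3}; common: ∅.
Collecting: common zeros = ∅, so the count is 0.
Comparison with the Bézout bound: 0 ≤ 2 = deg(f)·deg(g), as expected for curves with no common component (the affine F_7-count falls short of the bound because intersections may lie at infinity, over extension fields, or carry multiplicity).


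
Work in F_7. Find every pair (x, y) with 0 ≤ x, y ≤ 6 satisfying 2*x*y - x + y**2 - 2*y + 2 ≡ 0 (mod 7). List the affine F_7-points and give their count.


Affine F_7-points: {(2, 0), (2, 5), (4, 2), (4, 6), (6, 1), (6, 3)}; count = 6.

For each of the 49 pairs (x, y) ∈ F_7², evaluate f(x, y) mod 7. Record the zeros.
  x = 0: [0↦2, 1↦1, 2↦2, 3↦5, 4↦3, 5↦3, 6↦5]  zeros at y ∈ ∅
  x = 1: [0↦1, 1↦2, 2↦5, 3↦3, 4↦3, 5↦5, 6↦2]  zeros at y ∈ ∅
  x = 2: [0↦0, 1↦3, 2↦1, 3↦1, 4↦3, 5↦0, 6↦6]  zeros at y ∈ {0, 5}
  x = 3: [0↦6, 1↦4, 2↦4, 3↦6, 4↦3, 5↦2, 6↦3]  zeros at y ∈ ∅
  x = 4: [0↦5, 1↦5, 2↦0, 3↦4, 4↦3, 5↦4, 6↦0]  zeros at y ∈ {2, 6}
  x = 5: [0↦4, 1↦6, 2↦3, 3↦2, 4↦3, 5↦6, 6↦4]  zeros at y ∈ ∅
  x = 6: [0↦3, 1↦0, 2↦6, 3↦0, 4↦3, 5↦1, 6↦1]  zeros at y ∈ {1, 3}
Collecting zeros: affine points = {(2, 0), (2, 5), (4, 2), (4, 6), (6, 1), (6, 3)}.
Total count |C(F_7)_aff| = 6.


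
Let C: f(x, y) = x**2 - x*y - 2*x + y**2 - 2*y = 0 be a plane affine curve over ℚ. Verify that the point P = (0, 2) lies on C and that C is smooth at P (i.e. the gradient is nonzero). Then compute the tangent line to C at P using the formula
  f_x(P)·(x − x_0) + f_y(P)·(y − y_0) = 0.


Tangent line at P: -4*x + 2*y - 4 = 0.

Step 1: f(0, 2) = 0, so P lies on C.
Step 2: partial derivatives
  f_x(x, y) = 2*x - y - 2, f_y(x, y) = -x + 2*y - 2.
  f_x(P) = -4, f_y(P) = 2 (gradient nonzero, so P is smooth).
Step 3: tangent line at P: -4·(x − 0) + 2·(y − 2) = 0.
Expanding: -4*x + 2*y - 4 = 0.


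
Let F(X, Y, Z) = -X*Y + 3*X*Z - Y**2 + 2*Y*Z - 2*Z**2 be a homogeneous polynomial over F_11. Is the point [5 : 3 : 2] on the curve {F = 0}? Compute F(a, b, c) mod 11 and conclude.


F(5,3,2) ≡ 10 (mod 11); P is NOT on the curve.

Evaluate F(5, 3, 2) term-by-term (mod 11).
  -X*Y ↦ -1·5·3·1 = -15
  3*X*Z ↦ 3·5·1·2 = 30
  -Y**2 ↦ -1·1·9·1 = -9
  2*Y*Z ↦ 2·1·3·2 = 12
  -2*Z**2 ↦ -2·1·1·4 = -8
Sum: F(5, 3, 2) = (-15) + (30) + (-9) + (12) + (-8) = 10.
Reducing mod 11: 10 ≡ 10 (mod 11).
Since F(a, b, c) ≡ 10 ≠ 0 (mod 11), P does NOT lie on the curve.


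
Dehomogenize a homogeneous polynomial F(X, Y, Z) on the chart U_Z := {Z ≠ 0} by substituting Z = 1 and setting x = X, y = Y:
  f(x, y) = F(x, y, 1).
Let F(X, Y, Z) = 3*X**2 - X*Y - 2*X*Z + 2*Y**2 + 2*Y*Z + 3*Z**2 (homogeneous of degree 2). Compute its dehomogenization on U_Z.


f(x, y) = 3*x**2 - x*y - 2*x + 2*y**2 + 2*y + 3

On U_Z we set Z = 1. Each monomial c·X^i·Y^j·Z^k in F becomes c·x^i·y^j·1^k = c·x^i·y^j.
Substituting Z = 1: F(X, Y, 1) = 3*x**2 - x*y - 2*x + 2*y**2 + 2*y + 3.
Note: deg(f) ≤ deg(F) = 2; strict inequality happens when F is divisible by Z (lost terms).


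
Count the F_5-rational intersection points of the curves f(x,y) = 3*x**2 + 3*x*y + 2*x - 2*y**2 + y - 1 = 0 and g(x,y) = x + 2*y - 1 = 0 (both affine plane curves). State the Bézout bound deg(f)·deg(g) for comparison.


Common zeros: {(3, 4)}; count = 1; Bézout bound = 2.

deg(f) = 2, deg(g) = 1, so Bézout bound = 2.
Scan x ∈ F_5. For each x, list the y ∈ F_5 with f(x, y) ≡ 0 and those with g(x, y) ≡ 0 (mod 5); the common zeros in that column are the intersection.
  x = 0: f ≡ 0 at y ∈ ∅; g ≡ 0 at y ∈ {3}; common: ∅.
  x = 1: f ≡ 0 at y ∈ ∅; g ≡ 0 at y ∈ {0}; common: ∅.
  x = 2: f ≡ 0 at y ∈ {0, 1}; g ≡ 0 at y ∈ {2}; common: ∅.
  x = 3: f ≡ 0 at y ∈ {1, 4}; g ≡ 0 at y ∈ {4}; common: {4}.
  x = 4: f ≡ 0 at y ∈ {0, 4}; g ≡ 0 at y ∈ {1}; common: ∅.
Collecting: common zeros = {(3, 4)}, so the count is 1.
Comparison with the Bézout bound: 1 ≤ 2 = deg(f)·deg(g), as expected for curves with no common component (the affine F_5-count falls short of the bound because intersections may lie at infinity, over extension fields, or carry multiplicity).


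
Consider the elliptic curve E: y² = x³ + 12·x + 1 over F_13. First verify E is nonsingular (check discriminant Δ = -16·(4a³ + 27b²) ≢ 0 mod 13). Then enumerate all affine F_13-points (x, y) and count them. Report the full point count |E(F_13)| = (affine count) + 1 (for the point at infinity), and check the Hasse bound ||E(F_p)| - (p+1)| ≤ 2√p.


Affine points = {(0, 1), (0, 12), (1, 1), (1, 12), (3, 5), (3, 8), (4, 3), (4, 10), (5, 2), (5, 11), (6, 4), (6, 9), (7, 5), (7, 8), (10, 4), (10, 9), (12, 1), (12, 12)}; affine count = 18; |E(F_13)| = 19.

Discriminant check: Δ ∝ 4a³ + 27b² = 4·12³ + 27·1² = 4·1728 + 27·1 ≡ 10 (mod 13). Nonzero ⇒ E is nonsingular.
For each x ∈ F_13, compute rhs = x³ + 12·x + 1 mod 13, then count y ∈ F_13 with y² ≡ rhs.
  x = 0: rhs = 1, matching y values: 1, 12 (2 points).
  x = 1: rhs = 1, matching y values: 1, 12 (2 points).
  x = 2: rhs = 7, matching y values: none (0 points).
  x = 3: rhs = 12, matching y values: 5, 8 (2 points).
  x = 4: rhs = 9, matching y values: 3, 10 (2 points).
  x = 5: rhs = 4, matching y values: 2, 11 (2 points).
  x = 6: rhs = 3, matching y values: 4, 9 (2 points).
  x = 7: rhs = 12, matching y values: 5, 8 (2 points).
  x = 8: rhs = 11, matching y values: none (0 points).
  x = 9: rhs = 6, matching y values: none (0 points).
  x = 10: rhs = 3, matching y values: 4, 9 (2 points).
  x = 11: rhs = 8, matching y values: none (0 points).
  x = 12: rhs = 1, matching y values: 1, 12 (2 points).
Total affine count: 18.
Full point count |E(F_13)| = 18 + 1 = 19.
Hasse bound: |19 − (13+1)| = |5| = 5 ≤ 2√13 ≈ 7.2111 ✓.


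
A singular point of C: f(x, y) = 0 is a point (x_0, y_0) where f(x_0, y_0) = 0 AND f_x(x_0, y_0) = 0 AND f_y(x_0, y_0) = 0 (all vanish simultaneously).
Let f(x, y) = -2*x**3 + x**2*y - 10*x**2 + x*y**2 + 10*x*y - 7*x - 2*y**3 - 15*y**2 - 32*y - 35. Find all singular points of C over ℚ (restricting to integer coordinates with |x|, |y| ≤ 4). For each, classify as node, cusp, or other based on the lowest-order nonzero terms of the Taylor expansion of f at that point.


Singular points: {(-2, -3)}; classification: node.

Compute partial derivatives:
  f_x = -6*x**2 + 2*x*y - 20*x + y**2 + 10*y - 7.
  f_y = x**2 + 2*x*y + 10*x - 6*y**2 - 30*y - 32.
Scan x_0 ∈ {−4, ..., 4}. For each x_0, f_y(x_0, y) is a polynomial in y; find its integer roots y ∈ {−4, ..., 4}, then test f_x and f at those candidates.
  x = -4: f_y(-4, y) = -6*y**2 - 38*y - 56; vanishes at y ∈ {-4}. (-4, -4): f_x = -15 ≠ 0.
  x = -3: f_y(-3, y) = -6*y**2 - 36*y - 53; no integer root y with |y| ≤ 4.
  x = -2: f_y(-2, y) = -6*y**2 - 34*y - 48; vanishes at y ∈ {-3}. (-2, -3): f_x = 0, f = 0 — SINGULAR.
  x = -1: f_y(-1, y) = -6*y**2 - 32*y - 41; no integer root y with |y| ≤ 4.
  x = 0: f_y(0, y) = -6*y**2 - 30*y - 32; no integer root y with |y| ≤ 4.
  x = 1: f_y(1, y) = -6*y**2 - 28*y - 21; no integer root y with |y| ≤ 4.
  x = 2: f_y(2, y) = -6*y**2 - 26*y - 8; vanishes at y ∈ {-4}. (2, -4): f_x = -111 ≠ 0.
  x = 3: f_y(3, y) = -6*y**2 - 24*y + 7; no integer root y with |y| ≤ 4.
  x = 4: f_y(4, y) = -6*y**2 - 22*y + 24; no integer root y with |y| ≤ 4.
Only singular point on the grid: (-2, -3).
Classify: substitute x = -2 + u, y = -3 + v and expand: f = -2*u**3 + u**2*v - u**2 + u*v**2 - 2*v**3 + v**2.
No constant or linear terms (consistent with a singular point). Quadratic part: -u**2 + v**2. Cubic part: -2*u**3 + u**2*v + u*v**2 - 2*v**3.
The quadratic part v**2 - u**2 = (v − u)(v + u) splits into two distinct linear factors, so there are two distinct tangent lines y − -3 = ±(x − -2) — this is a node (ordinary double point).
Classification: node.


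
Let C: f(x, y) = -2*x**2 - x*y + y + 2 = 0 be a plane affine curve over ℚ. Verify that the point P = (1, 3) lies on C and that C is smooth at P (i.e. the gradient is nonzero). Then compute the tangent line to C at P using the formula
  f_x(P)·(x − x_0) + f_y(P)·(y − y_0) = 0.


Tangent line at P: 7 - 7*x = 0.

Step 1: f(1, 3) = 0, so P lies on C.
Step 2: partial derivatives
  f_x(x, y) = -4*x - y, f_y(x, y) = 1 - x.
  f_x(P) = -7, f_y(P) = 0 (gradient nonzero, so P is smooth).
Step 3: tangent line at P: -7·(x − 1) + 0·(y − 3) = 0.
Expanding: 7 - 7*x = 0.


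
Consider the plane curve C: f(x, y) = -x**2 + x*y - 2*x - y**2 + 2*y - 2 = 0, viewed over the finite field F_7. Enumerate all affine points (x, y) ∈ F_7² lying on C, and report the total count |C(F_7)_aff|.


Affine F_7-points: {(2, 1), (2, 3), (4, 1), (4, 5), (6, 3), (6, 5)}; count = 6.

For each of the 49 pairs (x, y) ∈ F_7², evaluate f(x, y) mod 7. Record the zeros.
  x = 0: [0↦5, 1↦6, 2↦5, 3↦2, 4↦4, 5↦4, 6↦2]  zeros at y ∈ ∅
  x = 1: [0↦2, 1↦4, 2↦4, 3↦2, 4↦5, 5↦6, 6↦5]  zeros at y ∈ ∅
  x = 2: [0↦4, 1↦0, 2↦1, 3↦0, 4↦4, 5↦6, 6↦6]  zeros at y ∈ {1, 3}
  x = 3: [0↦4, 1↦1, 2↦3, 3↦3, 4↦1, 5↦4, 6↦5]  zeros at y ∈ ∅
  x = 4: [0↦2, 1↦0, 2↦3, 3↦4, 4↦3, 5↦0, 6↦2]  zeros at y ∈ {1, 5}
  x = 5: [0↦5, 1↦4, 2↦1, 3↦3, 4↦3, 5↦1, 6↦4]  zeros at y ∈ ∅
  x = 6: [0↦6, 1↦6, 2↦4, 3↦0, 4↦1, 5↦0, 6↦4]  zeros at y ∈ {3, 5}
Collecting zeros: affine points = {(2, 1), (2, 3), (4, 1), (4, 5), (6, 3), (6, 5)}.
Total count |C(F_7)_aff| = 6.


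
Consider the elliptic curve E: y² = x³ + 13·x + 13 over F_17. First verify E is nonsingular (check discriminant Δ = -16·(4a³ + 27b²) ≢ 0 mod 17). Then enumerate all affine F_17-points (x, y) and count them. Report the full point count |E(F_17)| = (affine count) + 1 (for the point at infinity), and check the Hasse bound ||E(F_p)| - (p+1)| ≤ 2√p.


Affine points = {(0, 8), (0, 9), (2, 8), (2, 9), (5, 4), (5, 13), (6, 1), (6, 16), (8, 0), (9, 3), (9, 14), (10, 2), (10, 15), (11, 5), (11, 12), (13, 4), (13, 13), (14, 7), (14, 10), (15, 8), (15, 9), (16, 4), (16, 13)}; affine count = 23; |E(F_17)| = 24.

Discriminant check: Δ ∝ 4a³ + 27b² = 4·13³ + 27·13² = 4·2197 + 27·169 ≡ 6 (mod 17). Nonzero ⇒ E is nonsingular.
For each x ∈ F_17, compute rhs = x³ + 13·x + 13 mod 17, then count y ∈ F_17 with y² ≡ rhs.
  x = 0: rhs = 13, matching y values: 8, 9 (2 points).
  x = 1: rhs = 10, matching y values: none (0 points).
  x = 2: rhs = 13, matching y values: 8, 9 (2 points).
  x = 3: rhs = 11, matching y values: none (0 points).
  x = 4: rhs = 10, matching y values: none (0 points).
  x = 5: rhs = 16, matching y values: 4, 13 (2 points).
  x = 6: rhs = 1, matching y values: 1, 16 (2 points).
  x = 7: rhs = 5, matching y values: none (0 points).
  x = 8: rhs = 0, matching y values: 0 (1 points).
  x = 9: rhs = 9, matching y values: 3, 14 (2 points).
  x = 10: rhs = 4, matching y values: 2, 15 (2 points).
  x = 11: rhs = 8, matching y values: 5, 12 (2 points).
  x = 12: rhs = 10, matching y values: none (0 points).
  x = 13: rhs = 16, matching y values: 4, 13 (2 points).
  x = 14: rhs = 15, matching y values: 7, 10 (2 points).
  x = 15: rhs = 13, matching y values: 8, 9 (2 points).
  x = 16: rhs = 16, matching y values: 4, 13 (2 points).
Total affine count: 23.
Full point count |E(F_17)| = 23 + 1 = 24.
Hasse bound: |24 − (17+1)| = |6| = 6 ≤ 2√17 ≈ 8.2462 ✓.


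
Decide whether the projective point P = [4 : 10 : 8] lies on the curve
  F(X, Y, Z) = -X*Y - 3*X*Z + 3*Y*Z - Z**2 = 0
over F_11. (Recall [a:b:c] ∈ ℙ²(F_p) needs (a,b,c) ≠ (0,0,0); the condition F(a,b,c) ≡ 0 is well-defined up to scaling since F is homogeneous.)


F(4,10,8) ≡ 7 (mod 11); P is NOT on the curve.

Evaluate F(4, 10, 8) term-by-term (mod 11).
  -X*Y ↦ -1·4·10·1 = -40
  -3*X*Z ↦ -3·4·1·8 = -96
  3*Y*Z ↦ 3·1·10·8 = 240
  -Z**2 ↦ -1·1·1·64 = -64
Sum: F(4, 10, 8) = (-40) + (-96) + (240) + (-64) = 40.
Reducing mod 11: 40 ≡ 7 (mod 11).
Since F(a, b, c) ≡ 7 ≠ 0 (mod 11), P does NOT lie on the curve.


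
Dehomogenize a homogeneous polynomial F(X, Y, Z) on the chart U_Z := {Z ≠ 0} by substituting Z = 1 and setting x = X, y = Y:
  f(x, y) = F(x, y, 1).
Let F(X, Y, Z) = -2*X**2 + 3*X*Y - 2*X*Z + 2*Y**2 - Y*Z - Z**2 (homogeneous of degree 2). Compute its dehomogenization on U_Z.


f(x, y) = -2*x**2 + 3*x*y - 2*x + 2*y**2 - y - 1

On U_Z we set Z = 1. Each monomial c·X^i·Y^j·Z^k in F becomes c·x^i·y^j·1^k = c·x^i·y^j.
Substituting Z = 1: F(X, Y, 1) = -2*x**2 + 3*x*y - 2*x + 2*y**2 - y - 1.
Note: deg(f) ≤ deg(F) = 2; strict inequality happens when F is divisible by Z (lost terms).


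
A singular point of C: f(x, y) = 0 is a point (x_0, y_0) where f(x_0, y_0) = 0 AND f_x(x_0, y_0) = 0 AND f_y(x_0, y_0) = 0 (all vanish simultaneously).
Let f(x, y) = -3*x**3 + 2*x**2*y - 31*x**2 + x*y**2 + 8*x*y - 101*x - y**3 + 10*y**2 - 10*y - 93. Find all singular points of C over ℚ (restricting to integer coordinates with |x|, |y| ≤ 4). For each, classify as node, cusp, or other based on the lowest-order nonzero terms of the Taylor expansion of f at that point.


Singular points: {(-3, 2)}; classification: cusp.

Compute partial derivatives:
  f_x = -9*x**2 + 4*x*y - 62*x + y**2 + 8*y - 101.
  f_y = 2*x**2 + 2*x*y + 8*x - 3*y**2 + 20*y - 10.
Scan x_0 ∈ {−4, ..., 4}. For each x_0, f_y(x_0, y) is a polynomial in y; find its integer roots y ∈ {−4, ..., 4}, then test f_x and f at those candidates.
  x = -4: f_y(-4, y) = -3*y**2 + 12*y - 10; no integer root y with |y| ≤ 4.
  x = -3: f_y(-3, y) = -3*y**2 + 14*y - 16; vanishes at y ∈ {2}. (-3, 2): f_x = 0, f = 0 — SINGULAR.
  x = -2: f_y(-2, y) = -3*y**2 + 16*y - 18; no integer root y with |y| ≤ 4.
  x = -1: f_y(-1, y) = -3*y**2 + 18*y - 16; no integer root y with |y| ≤ 4.
  x = 0: f_y(0, y) = -3*y**2 + 20*y - 10; no integer root y with |y| ≤ 4.
  x = 1: f_y(1, y) = -3*y**2 + 22*y; vanishes at y ∈ {0}. (1, 0): f_x = -172 ≠ 0.
  x = 2: f_y(2, y) = -3*y**2 + 24*y + 14; no integer root y with |y| ≤ 4.
  x = 3: f_y(3, y) = -3*y**2 + 26*y + 32; no integer root y with |y| ≤ 4.
  x = 4: f_y(4, y) = -3*y**2 + 28*y + 54; no integer root y with |y| ≤ 4.
Only singular point on the grid: (-3, 2).
Classify: substitute x = -3 + u, y = 2 + v and expand: f = -3*u**3 + 2*u**2*v + u*v**2 - v**3 + v**2.
No constant or linear terms (consistent with a singular point). Quadratic part: v**2. Cubic part: -3*u**3 + 2*u**2*v + u*v**2 - v**3.
The quadratic part v**2 is a perfect square, so there is a single (double) tangent line v = 0, i.e. y = 2. Restricting the cubic part to that line (v = 0) leaves -3*u**3 ≠ 0, so f is not divisible by v and the branch is v² ≈ 3*u**3 to lowest order — this is a cusp.
Classification: cusp.


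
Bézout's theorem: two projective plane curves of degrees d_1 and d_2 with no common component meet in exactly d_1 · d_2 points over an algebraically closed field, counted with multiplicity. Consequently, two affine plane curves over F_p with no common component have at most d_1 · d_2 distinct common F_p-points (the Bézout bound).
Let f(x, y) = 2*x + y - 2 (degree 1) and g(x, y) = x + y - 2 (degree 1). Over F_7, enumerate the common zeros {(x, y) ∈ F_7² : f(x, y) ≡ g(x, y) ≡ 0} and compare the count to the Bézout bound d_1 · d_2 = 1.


Common zeros: {(0, 2)}; count = 1; Bézout bound = 1.

deg(f) = 1, deg(g) = 1, so Bézout bound = 1.
Scan x ∈ F_7. For each x, list the y ∈ F_7 with f(x, y) ≡ 0 and those with g(x, y) ≡ 0 (mod 7); the common zeros in that column are the intersection.
  x = 0: f ≡ 0 at y ∈ {2}; g ≡ 0 at y ∈ {2}; common: {2}.
  x = 1: f ≡ 0 at y ∈ {0}; g ≡ 0 at y ∈ {1}; common: ∅.
  x = 2: f ≡ 0 at y ∈ {5}; g ≡ 0 at y ∈ {0}; common: ∅.
  x = 3: f ≡ 0 at y ∈ {3}; g ≡ 0 at y ∈ {6}; common: ∅.
  x = 4: f ≡ 0 at y ∈ {1}; g ≡ 0 at y ∈ {5}; common: ∅.
  x = 5: f ≡ 0 at y ∈ {6}; g ≡ 0 at y ∈ {4}; common: ∅.
  x = 6: f ≡ 0 at y ∈ {4}; g ≡ 0 at y ∈ {3}; common: ∅.
Collecting: common zeros = {(0, 2)}, so the count is 1.
Comparison with the Bézout bound: 1 ≤ 1 = deg(f)·deg(g), as expected for curves with no common component (the bound is attained).


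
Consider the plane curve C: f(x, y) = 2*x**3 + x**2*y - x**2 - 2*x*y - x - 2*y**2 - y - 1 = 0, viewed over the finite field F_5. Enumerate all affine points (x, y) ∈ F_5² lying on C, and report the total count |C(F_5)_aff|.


Affine F_5-points: {(1, 1), (1, 3), (4, 3)}; count = 3.

For each of the 25 pairs (x, y) ∈ F_5², evaluate f(x, y) mod 5. Record the zeros.
  x = 0: [0↦4, 1↦1, 2↦4, 3↦3, 4↦3]  zeros at y ∈ ∅
  x = 1: [0↦4, 1↦0, 2↦2, 3↦0, 4↦4]  zeros at y ∈ {1, 3}
  x = 2: [0↦4, 1↦1, 2↦4, 3↦3, 4↦3]  zeros at y ∈ ∅
  x = 3: [0↦1, 1↦1, 2↦2, 3↦4, 4↦2]  zeros at y ∈ ∅
  x = 4: [0↦2, 1↦2, 2↦3, 3↦0, 4↦3]  zeros at y ∈ {3}
Collecting zeros: affine points = {(1, 1), (1, 3), (4, 3)}.
Total count |C(F_5)_aff| = 3.


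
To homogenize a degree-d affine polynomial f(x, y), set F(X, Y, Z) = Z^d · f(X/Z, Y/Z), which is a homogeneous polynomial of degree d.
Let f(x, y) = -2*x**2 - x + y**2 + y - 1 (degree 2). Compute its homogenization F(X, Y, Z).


F(X, Y, Z) = -2*X**2 - X*Z + Y**2 + Y*Z - Z**2

deg(f) = 2.
Substitute x = X/Z, y = Y/Z into f, then multiply by Z^2.
  monomial -2·x^2·y^0 ↦ -2·X^2·Y^0·Z^0.
  monomial -1·x^1·y^0 ↦ -1·X^1·Y^0·Z^1.
  monomial 1·x^0·y^2 ↦ 1·X^0·Y^2·Z^0.
  monomial 1·x^0·y^1 ↦ 1·X^0·Y^1·Z^1.
  monomial -1·x^0·y^0 ↦ -1·X^0·Y^0·Z^2.
Collecting: F(X, Y, Z) = -2*X**2 - X*Z + Y**2 + Y*Z - Z**2.


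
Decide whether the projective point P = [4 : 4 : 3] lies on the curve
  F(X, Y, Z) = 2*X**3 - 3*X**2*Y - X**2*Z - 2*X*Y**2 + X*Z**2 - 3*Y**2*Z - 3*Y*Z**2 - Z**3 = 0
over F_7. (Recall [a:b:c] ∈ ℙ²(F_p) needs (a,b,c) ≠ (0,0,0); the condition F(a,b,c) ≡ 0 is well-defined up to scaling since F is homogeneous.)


F(4,4,3) ≡ 0 (mod 7); P is on the curve.

Evaluate F(4, 4, 3) term-by-term (mod 7).
  2*X**3 ↦ 2·64·1·1 = 128
  -3*X**2*Y ↦ -3·16·4·1 = -192
  -X**2*Z ↦ -1·16·1·3 = -48
  -2*X*Y**2 ↦ -2·4·16·1 = -128
  X*Z**2 ↦ 1·4·1·9 = 36
  -3*Y**2*Z ↦ -3·1·16·3 = -144
  -3*Y*Z**2 ↦ -3·1·4·9 = -108
  -Z**3 ↦ -1·1·1·27 = -27
Sum: F(4, 4, 3) = (128) + (-192) + (-48) + (-128) + (36) + (-144) + (-108) + (-27) = -483.
Reducing mod 7: -483 ≡ 0 (mod 7).
Since F(a, b, c) ≡ 0 (mod 7), P lies on the curve.


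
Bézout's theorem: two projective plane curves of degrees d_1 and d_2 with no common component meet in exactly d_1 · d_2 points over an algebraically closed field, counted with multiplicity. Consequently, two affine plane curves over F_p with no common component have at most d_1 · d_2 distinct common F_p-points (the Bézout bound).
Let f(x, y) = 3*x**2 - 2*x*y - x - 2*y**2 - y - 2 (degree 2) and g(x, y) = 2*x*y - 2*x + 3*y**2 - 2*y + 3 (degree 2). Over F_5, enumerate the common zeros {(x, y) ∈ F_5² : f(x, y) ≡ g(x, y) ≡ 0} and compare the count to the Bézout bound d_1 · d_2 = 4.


Common zeros: {(2, 2)}; count = 1; Bézout bound = 4.

deg(f) = 2, deg(g) = 2, so Bézout bound = 4.
Scan x ∈ F_5. For each x, list the y ∈ F_5 with f(x, y) ≡ 0 and those with g(x, y) ≡ 0 (mod 5); the common zeros in that column are the intersection.
  x = 0: f ≡ 0 at y ∈ {1}; g ≡ 0 at y ∈ ∅; common: ∅.
  x = 1: f ≡ 0 at y ∈ {0, 1}; g ≡ 0 at y ∈ ∅; common: ∅.
  x = 2: f ≡ 0 at y ∈ {2, 3}; g ≡ 0 at y ∈ {2, 4}; common: {2}.
  x = 3: f ≡ 0 at y ∈ {2}; g ≡ 0 at y ∈ ∅; common: ∅.
  x = 4: f ≡ 0 at y ∈ ∅; g ≡ 0 at y ∈ {0, 3}; common: ∅.
Collecting: common zeros = {(2, 2)}, so the count is 1.
Comparison with the Bézout bound: 1 ≤ 4 = deg(f)·deg(g), as expected for curves with no common component (the affine F_5-count falls short of the bound because intersections may lie at infinity, over extension fields, or carry multiplicity).
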